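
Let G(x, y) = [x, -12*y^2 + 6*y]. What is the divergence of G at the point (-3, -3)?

∂G₁/∂x = 1
∂G₂/∂y = -24*y + 6
∇·G = -24*y + 7
At (-3, -3): 79.

79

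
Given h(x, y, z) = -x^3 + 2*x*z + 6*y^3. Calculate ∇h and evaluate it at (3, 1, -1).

∂h/∂x = -3*x^2 + 2*z
∂h/∂y = 18*y^2
∂h/∂z = 2*x
∇h = (-3*x^2 + 2*z, 18*y^2, 2*x)
At (3, 1, -1): (-29, 18, 6).

(-29, 18, 6)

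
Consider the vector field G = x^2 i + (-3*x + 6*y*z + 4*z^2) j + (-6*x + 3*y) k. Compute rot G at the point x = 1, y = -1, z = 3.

(-15, 6, -3)

(∇×G)₁ = ∂G₃/∂y − ∂G₂/∂z = -6*y - 8*z + 3
(∇×G)₂ = ∂G₁/∂z − ∂G₃/∂x = 6
(∇×G)₃ = ∂G₂/∂x − ∂G₁/∂y = -3
∇×G = (-6*y - 8*z + 3, 6, -3)
At (1, -1, 3): (-15, 6, -3).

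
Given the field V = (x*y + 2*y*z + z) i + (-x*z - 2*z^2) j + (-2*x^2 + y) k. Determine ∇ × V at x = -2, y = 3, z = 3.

(11, -1, -7)

(∇×V)₁ = ∂V₃/∂y − ∂V₂/∂z = x + 4*z + 1
(∇×V)₂ = ∂V₁/∂z − ∂V₃/∂x = 4*x + 2*y + 1
(∇×V)₃ = ∂V₂/∂x − ∂V₁/∂y = -x - 3*z
∇×V = (x + 4*z + 1, 4*x + 2*y + 1, -x - 3*z)
At (-2, 3, 3): (11, -1, -7).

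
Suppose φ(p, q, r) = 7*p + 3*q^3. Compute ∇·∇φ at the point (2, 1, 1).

18

∂²φ/∂p² = 0
∂²φ/∂q² = 18*q
∂²φ/∂r² = 0
∇²φ = 18*q
At (2, 1, 1): 18.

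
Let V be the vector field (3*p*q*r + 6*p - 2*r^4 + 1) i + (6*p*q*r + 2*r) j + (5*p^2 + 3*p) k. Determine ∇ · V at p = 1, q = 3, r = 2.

∂V₁/∂p = 3*q*r + 6
∂V₂/∂q = 6*p*r
∂V₃/∂r = 0
∇·V = 6*p*r + 3*q*r + 6
At (1, 3, 2): 36.

36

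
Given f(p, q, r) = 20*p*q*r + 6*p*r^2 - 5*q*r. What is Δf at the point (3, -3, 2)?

36

∂²f/∂p² = 0
∂²f/∂q² = 0
∂²f/∂r² = 12*p
∇²f = 12*p
At (3, -3, 2): 36.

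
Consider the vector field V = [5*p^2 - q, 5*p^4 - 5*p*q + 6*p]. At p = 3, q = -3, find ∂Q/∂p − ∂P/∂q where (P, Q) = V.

∂V₂/∂p = 20*p^3 - 5*q + 6
∂V₁/∂q = -1
Scalar curl = 20*p^3 - 5*q + 7
At (3, -3): 562.

562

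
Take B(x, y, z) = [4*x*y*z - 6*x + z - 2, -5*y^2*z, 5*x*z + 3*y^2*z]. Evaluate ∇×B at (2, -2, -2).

(∇×B)₁ = ∂B₃/∂y − ∂B₂/∂z = 5*y^2 + 6*y*z
(∇×B)₂ = ∂B₁/∂z − ∂B₃/∂x = 4*x*y - 5*z + 1
(∇×B)₃ = ∂B₂/∂x − ∂B₁/∂y = -4*x*z
∇×B = (5*y^2 + 6*y*z, 4*x*y - 5*z + 1, -4*x*z)
At (2, -2, -2): (44, -5, 16).

(44, -5, 16)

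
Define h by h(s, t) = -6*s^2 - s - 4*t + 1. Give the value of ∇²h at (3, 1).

-12

∂²h/∂s² = -12
∂²h/∂t² = 0
∇²h = -12
At (3, 1): -12.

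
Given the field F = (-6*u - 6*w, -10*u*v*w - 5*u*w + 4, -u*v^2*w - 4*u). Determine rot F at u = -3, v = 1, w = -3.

(-63, -5, 45)

(∇×F)₁ = ∂F₃/∂v − ∂F₂/∂w = -2*u*v*w + 10*u*v + 5*u
(∇×F)₂ = ∂F₁/∂w − ∂F₃/∂u = v^2*w - 2
(∇×F)₃ = ∂F₂/∂u − ∂F₁/∂v = -10*v*w - 5*w
∇×F = (-2*u*v*w + 10*u*v + 5*u, v^2*w - 2, -10*v*w - 5*w)
At (-3, 1, -3): (-63, -5, 45).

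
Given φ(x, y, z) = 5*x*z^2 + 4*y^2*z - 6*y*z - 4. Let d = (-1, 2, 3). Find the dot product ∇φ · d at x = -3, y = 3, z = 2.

-74

∂φ/∂x = 5*z^2
∂φ/∂y = 8*y*z - 6*z
∂φ/∂z = 10*x*z + 4*y^2 - 6*y
∇φ at (-3, 3, 2) = (20, 36, -42)
∇φ · d = (20)(-1) + (36)(2) + (-42)(3) = -74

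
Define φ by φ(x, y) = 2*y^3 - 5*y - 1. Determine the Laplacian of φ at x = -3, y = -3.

-36

∂²φ/∂x² = 0
∂²φ/∂y² = 12*y
∇²φ = 12*y
At (-3, -3): -36.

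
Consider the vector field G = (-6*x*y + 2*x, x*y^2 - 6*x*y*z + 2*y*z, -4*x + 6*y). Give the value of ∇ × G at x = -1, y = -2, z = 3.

(22, 4, 34)

(∇×G)₁ = ∂G₃/∂y − ∂G₂/∂z = 6*x*y - 2*y + 6
(∇×G)₂ = ∂G₁/∂z − ∂G₃/∂x = 4
(∇×G)₃ = ∂G₂/∂x − ∂G₁/∂y = 6*x + y^2 - 6*y*z
∇×G = (6*x*y - 2*y + 6, 4, 6*x + y^2 - 6*y*z)
At (-1, -2, 3): (22, 4, 34).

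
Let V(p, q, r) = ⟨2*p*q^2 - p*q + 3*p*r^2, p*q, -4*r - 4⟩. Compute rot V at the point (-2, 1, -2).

(0, 24, 7)

(∇×V)₁ = ∂V₃/∂q − ∂V₂/∂r = 0
(∇×V)₂ = ∂V₁/∂r − ∂V₃/∂p = 6*p*r
(∇×V)₃ = ∂V₂/∂p − ∂V₁/∂q = -4*p*q + p + q
∇×V = (0, 6*p*r, -4*p*q + p + q)
At (-2, 1, -2): (0, 24, 7).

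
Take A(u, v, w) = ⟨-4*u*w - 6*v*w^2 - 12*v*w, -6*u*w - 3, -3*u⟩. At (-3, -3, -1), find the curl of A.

(-18, 15, 0)

(∇×A)₁ = ∂A₃/∂v − ∂A₂/∂w = 6*u
(∇×A)₂ = ∂A₁/∂w − ∂A₃/∂u = -4*u - 12*v*w - 12*v + 3
(∇×A)₃ = ∂A₂/∂u − ∂A₁/∂v = 6*w^2 + 6*w
∇×A = (6*u, -4*u - 12*v*w - 12*v + 3, 6*w^2 + 6*w)
At (-3, -3, -1): (-18, 15, 0).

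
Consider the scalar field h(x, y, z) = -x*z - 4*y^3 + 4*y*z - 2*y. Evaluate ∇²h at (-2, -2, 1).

∂²h/∂x² = 0
∂²h/∂y² = -24*y
∂²h/∂z² = 0
∇²h = -24*y
At (-2, -2, 1): 48.

48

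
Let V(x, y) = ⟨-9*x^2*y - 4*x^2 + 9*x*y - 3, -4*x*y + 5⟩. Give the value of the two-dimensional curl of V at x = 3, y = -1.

58

∂V₂/∂x = -4*y
∂V₁/∂y = -9*x^2 + 9*x
Scalar curl = 9*x^2 - 9*x - 4*y
At (3, -1): 58.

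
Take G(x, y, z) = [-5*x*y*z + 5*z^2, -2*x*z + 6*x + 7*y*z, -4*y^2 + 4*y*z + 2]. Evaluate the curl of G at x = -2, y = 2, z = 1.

(-30, 30, -6)

(∇×G)₁ = ∂G₃/∂y − ∂G₂/∂z = 2*x - 15*y + 4*z
(∇×G)₂ = ∂G₁/∂z − ∂G₃/∂x = -5*x*y + 10*z
(∇×G)₃ = ∂G₂/∂x − ∂G₁/∂y = 5*x*z - 2*z + 6
∇×G = (2*x - 15*y + 4*z, -5*x*y + 10*z, 5*x*z - 2*z + 6)
At (-2, 2, 1): (-30, 30, -6).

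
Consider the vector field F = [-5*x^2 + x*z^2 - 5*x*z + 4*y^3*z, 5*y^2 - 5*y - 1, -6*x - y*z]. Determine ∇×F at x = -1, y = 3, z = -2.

(2, 123, 216)

(∇×F)₁ = ∂F₃/∂y − ∂F₂/∂z = -z
(∇×F)₂ = ∂F₁/∂z − ∂F₃/∂x = 2*x*z - 5*x + 4*y^3 + 6
(∇×F)₃ = ∂F₂/∂x − ∂F₁/∂y = -12*y^2*z
∇×F = (-z, 2*x*z - 5*x + 4*y^3 + 6, -12*y^2*z)
At (-1, 3, -2): (2, 123, 216).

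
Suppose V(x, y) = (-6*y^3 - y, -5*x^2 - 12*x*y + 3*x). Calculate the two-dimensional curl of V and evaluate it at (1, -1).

∂V₂/∂x = -10*x - 12*y + 3
∂V₁/∂y = -18*y^2 - 1
Scalar curl = -10*x + 18*y^2 - 12*y + 4
At (1, -1): 24.

24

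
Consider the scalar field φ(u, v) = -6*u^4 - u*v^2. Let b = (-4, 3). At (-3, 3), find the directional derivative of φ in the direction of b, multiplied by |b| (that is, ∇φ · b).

-2502

∂φ/∂u = -24*u^3 - v^2
∂φ/∂v = -2*u*v
∇φ at (-3, 3) = (639, 18)
∇φ · b = (639)(-4) + (18)(3) = -2502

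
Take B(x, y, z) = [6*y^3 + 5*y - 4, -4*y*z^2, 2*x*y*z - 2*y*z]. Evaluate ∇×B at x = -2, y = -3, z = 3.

(∇×B)₁ = ∂B₃/∂y − ∂B₂/∂z = 2*x*z + 8*y*z - 2*z
(∇×B)₂ = ∂B₁/∂z − ∂B₃/∂x = -2*y*z
(∇×B)₃ = ∂B₂/∂x − ∂B₁/∂y = -18*y^2 - 5
∇×B = (2*x*z + 8*y*z - 2*z, -2*y*z, -18*y^2 - 5)
At (-2, -3, 3): (-90, 18, -167).

(-90, 18, -167)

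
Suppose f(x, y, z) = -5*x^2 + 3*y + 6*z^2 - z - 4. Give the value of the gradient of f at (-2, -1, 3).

(20, 3, 35)

∂f/∂x = -10*x
∂f/∂y = 3
∂f/∂z = 12*z - 1
∇f = (-10*x, 3, 12*z - 1)
At (-2, -1, 3): (20, 3, 35).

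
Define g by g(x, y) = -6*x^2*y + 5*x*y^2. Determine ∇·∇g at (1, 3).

-26

∂²g/∂x² = -12*y
∂²g/∂y² = 10*x
∇²g = 10*x - 12*y
At (1, 3): -26.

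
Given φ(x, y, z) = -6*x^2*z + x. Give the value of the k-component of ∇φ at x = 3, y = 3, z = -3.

-54

(∇φ)_3 = ∂φ/∂z = -6*x^2
At (3, 3, -3): -54.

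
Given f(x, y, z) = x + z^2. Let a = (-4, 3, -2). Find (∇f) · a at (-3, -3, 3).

∂f/∂x = 1
∂f/∂y = 0
∂f/∂z = 2*z
∇f at (-3, -3, 3) = (1, 0, 6)
∇f · a = (1)(-4) + (0)(3) + (6)(-2) = -16

-16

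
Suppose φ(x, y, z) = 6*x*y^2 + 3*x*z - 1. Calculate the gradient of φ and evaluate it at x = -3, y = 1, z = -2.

(0, -36, -9)

∂φ/∂x = 6*y^2 + 3*z
∂φ/∂y = 12*x*y
∂φ/∂z = 3*x
∇φ = (6*y^2 + 3*z, 12*x*y, 3*x)
At (-3, 1, -2): (0, -36, -9).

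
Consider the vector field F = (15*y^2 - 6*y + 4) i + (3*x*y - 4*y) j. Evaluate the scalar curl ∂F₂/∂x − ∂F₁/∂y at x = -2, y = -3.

87

∂F₂/∂x = 3*y
∂F₁/∂y = 30*y - 6
Scalar curl = -27*y + 6
At (-2, -3): 87.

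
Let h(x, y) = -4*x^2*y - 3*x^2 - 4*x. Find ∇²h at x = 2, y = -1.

∂²h/∂x² = -2*(4*y + 3)
∂²h/∂y² = 0
∇²h = -8*y - 6
At (2, -1): 2.

2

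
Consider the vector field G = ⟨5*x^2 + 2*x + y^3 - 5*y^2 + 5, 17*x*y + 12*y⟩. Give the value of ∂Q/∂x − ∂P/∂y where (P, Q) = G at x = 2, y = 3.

54

∂G₂/∂x = 17*y
∂G₁/∂y = 3*y^2 - 10*y
Scalar curl = -3*y^2 + 27*y
At (2, 3): 54.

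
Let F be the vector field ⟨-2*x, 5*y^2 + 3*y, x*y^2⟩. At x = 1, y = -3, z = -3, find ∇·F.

∂F₁/∂x = -2
∂F₂/∂y = 10*y + 3
∂F₃/∂z = 0
∇·F = 10*y + 1
At (1, -3, -3): -29.

-29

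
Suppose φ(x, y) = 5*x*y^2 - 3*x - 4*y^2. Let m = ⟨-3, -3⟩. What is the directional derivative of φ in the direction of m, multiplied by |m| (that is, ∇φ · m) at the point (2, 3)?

-234

∂φ/∂x = 5*y^2 - 3
∂φ/∂y = 10*x*y - 8*y
∇φ at (2, 3) = (42, 36)
∇φ · m = (42)(-3) + (36)(-3) = -234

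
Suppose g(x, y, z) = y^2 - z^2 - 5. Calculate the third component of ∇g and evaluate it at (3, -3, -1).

(∇g)_3 = ∂g/∂z = -2*z
At (3, -3, -1): 2.

2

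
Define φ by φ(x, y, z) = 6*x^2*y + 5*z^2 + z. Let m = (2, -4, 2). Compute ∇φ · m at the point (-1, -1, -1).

∂φ/∂x = 12*x*y
∂φ/∂y = 6*x^2
∂φ/∂z = 10*z + 1
∇φ at (-1, -1, -1) = (12, 6, -9)
∇φ · m = (12)(2) + (6)(-4) + (-9)(2) = -18

-18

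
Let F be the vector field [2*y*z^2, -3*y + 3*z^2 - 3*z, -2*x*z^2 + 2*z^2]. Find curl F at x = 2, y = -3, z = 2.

(-9, -16, -8)

(∇×F)₁ = ∂F₃/∂y − ∂F₂/∂z = -6*z + 3
(∇×F)₂ = ∂F₁/∂z − ∂F₃/∂x = 4*y*z + 2*z^2
(∇×F)₃ = ∂F₂/∂x − ∂F₁/∂y = -2*z^2
∇×F = (-6*z + 3, 4*y*z + 2*z^2, -2*z^2)
At (2, -3, 2): (-9, -16, -8).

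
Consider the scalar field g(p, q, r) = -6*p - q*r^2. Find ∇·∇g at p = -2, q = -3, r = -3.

6

∂²g/∂p² = 0
∂²g/∂q² = 0
∂²g/∂r² = -2*q
∇²g = -2*q
At (-2, -3, -3): 6.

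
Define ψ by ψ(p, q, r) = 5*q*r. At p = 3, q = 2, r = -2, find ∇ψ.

(0, -10, 10)

∂ψ/∂p = 0
∂ψ/∂q = 5*r
∂ψ/∂r = 5*q
∇ψ = (0, 5*r, 5*q)
At (3, 2, -2): (0, -10, 10).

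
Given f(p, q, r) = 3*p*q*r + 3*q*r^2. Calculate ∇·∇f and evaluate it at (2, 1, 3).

6

∂²f/∂p² = 0
∂²f/∂q² = 0
∂²f/∂r² = 6*q
∇²f = 6*q
At (2, 1, 3): 6.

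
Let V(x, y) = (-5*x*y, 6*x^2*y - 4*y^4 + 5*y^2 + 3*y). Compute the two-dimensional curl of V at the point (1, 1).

∂V₂/∂x = 12*x*y
∂V₁/∂y = -5*x
Scalar curl = 12*x*y + 5*x
At (1, 1): 17.

17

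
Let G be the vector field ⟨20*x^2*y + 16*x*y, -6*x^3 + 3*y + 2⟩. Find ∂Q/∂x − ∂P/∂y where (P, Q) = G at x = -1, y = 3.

-22

∂G₂/∂x = -18*x^2
∂G₁/∂y = 20*x^2 + 16*x
Scalar curl = -38*x^2 - 16*x
At (-1, 3): -22.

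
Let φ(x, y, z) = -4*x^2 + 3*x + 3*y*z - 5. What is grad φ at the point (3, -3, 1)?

∂φ/∂x = -8*x + 3
∂φ/∂y = 3*z
∂φ/∂z = 3*y
∇φ = (-8*x + 3, 3*z, 3*y)
At (3, -3, 1): (-21, 3, -9).

(-21, 3, -9)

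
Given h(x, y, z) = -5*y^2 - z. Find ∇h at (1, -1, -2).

(0, 10, -1)

∂h/∂x = 0
∂h/∂y = -10*y
∂h/∂z = -1
∇h = (0, -10*y, -1)
At (1, -1, -2): (0, 10, -1).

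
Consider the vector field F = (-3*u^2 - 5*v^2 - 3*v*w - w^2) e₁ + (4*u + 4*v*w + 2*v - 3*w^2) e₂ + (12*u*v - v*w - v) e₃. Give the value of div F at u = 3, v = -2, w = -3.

-26

∂F₁/∂u = -6*u
∂F₂/∂v = 4*w + 2
∂F₃/∂w = -v
∇·F = -6*u - v + 4*w + 2
At (3, -2, -3): -26.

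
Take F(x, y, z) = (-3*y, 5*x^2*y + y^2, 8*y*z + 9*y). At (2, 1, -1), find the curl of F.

(∇×F)₁ = ∂F₃/∂y − ∂F₂/∂z = 8*z + 9
(∇×F)₂ = ∂F₁/∂z − ∂F₃/∂x = 0
(∇×F)₃ = ∂F₂/∂x − ∂F₁/∂y = 10*x*y + 3
∇×F = (8*z + 9, 0, 10*x*y + 3)
At (2, 1, -1): (1, 0, 23).

(1, 0, 23)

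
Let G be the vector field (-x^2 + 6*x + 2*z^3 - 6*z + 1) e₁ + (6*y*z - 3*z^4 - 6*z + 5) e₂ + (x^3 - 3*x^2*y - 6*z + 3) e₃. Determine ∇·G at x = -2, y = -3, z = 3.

∂G₁/∂x = -2*x + 6
∂G₂/∂y = 6*z
∂G₃/∂z = -6
∇·G = -2*x + 6*z
At (-2, -3, 3): 22.

22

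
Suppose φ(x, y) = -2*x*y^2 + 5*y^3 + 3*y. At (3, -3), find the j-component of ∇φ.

174

(∇φ)_2 = ∂φ/∂y = -4*x*y + 15*y^2 + 3
At (3, -3): 174.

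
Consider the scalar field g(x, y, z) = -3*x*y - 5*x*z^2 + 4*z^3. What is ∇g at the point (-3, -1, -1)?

∂g/∂x = -3*y - 5*z^2
∂g/∂y = -3*x
∂g/∂z = -10*x*z + 12*z^2
∇g = (-3*y - 5*z^2, -3*x, -10*x*z + 12*z^2)
At (-3, -1, -1): (-2, 9, -18).

(-2, 9, -18)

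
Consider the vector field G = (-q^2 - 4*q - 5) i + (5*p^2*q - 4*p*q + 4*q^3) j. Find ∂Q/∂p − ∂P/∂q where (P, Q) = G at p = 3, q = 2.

60

∂G₂/∂p = 10*p*q - 4*q
∂G₁/∂q = -2*q - 4
Scalar curl = 10*p*q - 2*q + 4
At (3, 2): 60.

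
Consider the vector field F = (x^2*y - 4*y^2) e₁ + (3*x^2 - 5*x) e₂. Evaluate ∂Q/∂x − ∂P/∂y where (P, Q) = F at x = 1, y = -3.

∂F₂/∂x = 6*x - 5
∂F₁/∂y = x^2 - 8*y
Scalar curl = -x^2 + 6*x + 8*y - 5
At (1, -3): -24.

-24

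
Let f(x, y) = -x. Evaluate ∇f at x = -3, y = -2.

∂f/∂x = -1
∂f/∂y = 0
∇f = (-1, 0)
At (-3, -2): (-1, 0).

(-1, 0)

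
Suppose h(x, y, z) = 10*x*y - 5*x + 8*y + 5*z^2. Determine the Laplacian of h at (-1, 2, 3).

∂²h/∂x² = 0
∂²h/∂y² = 0
∂²h/∂z² = 10
∇²h = 10
At (-1, 2, 3): 10.

10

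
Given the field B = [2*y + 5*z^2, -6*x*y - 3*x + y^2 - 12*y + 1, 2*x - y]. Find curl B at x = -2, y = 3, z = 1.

(∇×B)₁ = ∂B₃/∂y − ∂B₂/∂z = -1
(∇×B)₂ = ∂B₁/∂z − ∂B₃/∂x = 10*z - 2
(∇×B)₃ = ∂B₂/∂x − ∂B₁/∂y = -6*y - 5
∇×B = (-1, 10*z - 2, -6*y - 5)
At (-2, 3, 1): (-1, 8, -23).

(-1, 8, -23)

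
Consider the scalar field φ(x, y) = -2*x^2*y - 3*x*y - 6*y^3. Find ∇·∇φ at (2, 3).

∂²φ/∂x² = -4*y
∂²φ/∂y² = -36*y
∇²φ = -40*y
At (2, 3): -120.

-120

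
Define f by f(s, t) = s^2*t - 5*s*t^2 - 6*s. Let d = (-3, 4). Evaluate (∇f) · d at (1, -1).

83

∂f/∂s = 2*s*t - 5*t^2 - 6
∂f/∂t = s^2 - 10*s*t
∇f at (1, -1) = (-13, 11)
∇f · d = (-13)(-3) + (11)(4) = 83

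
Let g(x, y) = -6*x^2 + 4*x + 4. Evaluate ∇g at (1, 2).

∂g/∂x = -12*x + 4
∂g/∂y = 0
∇g = (-12*x + 4, 0)
At (1, 2): (-8, 0).

(-8, 0)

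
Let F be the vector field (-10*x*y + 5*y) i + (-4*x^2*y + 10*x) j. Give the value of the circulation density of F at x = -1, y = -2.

∂F₂/∂x = -8*x*y + 10
∂F₁/∂y = -10*x + 5
Scalar curl = -8*x*y + 10*x + 5
At (-1, -2): -21.

-21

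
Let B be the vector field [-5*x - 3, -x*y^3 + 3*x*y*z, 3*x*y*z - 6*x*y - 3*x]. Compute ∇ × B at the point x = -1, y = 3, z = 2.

(∇×B)₁ = ∂B₃/∂y − ∂B₂/∂z = -3*x*y + 3*x*z - 6*x
(∇×B)₂ = ∂B₁/∂z − ∂B₃/∂x = -3*y*z + 6*y + 3
(∇×B)₃ = ∂B₂/∂x − ∂B₁/∂y = -y^3 + 3*y*z
∇×B = (-3*x*y + 3*x*z - 6*x, -3*y*z + 6*y + 3, -y^3 + 3*y*z)
At (-1, 3, 2): (9, 3, -9).

(9, 3, -9)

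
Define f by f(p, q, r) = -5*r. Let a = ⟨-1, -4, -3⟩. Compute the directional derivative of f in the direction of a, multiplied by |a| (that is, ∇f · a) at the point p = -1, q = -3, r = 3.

∂f/∂p = 0
∂f/∂q = 0
∂f/∂r = -5
∇f at (-1, -3, 3) = (0, 0, -5)
∇f · a = (0)(-1) + (0)(-4) + (-5)(-3) = 15

15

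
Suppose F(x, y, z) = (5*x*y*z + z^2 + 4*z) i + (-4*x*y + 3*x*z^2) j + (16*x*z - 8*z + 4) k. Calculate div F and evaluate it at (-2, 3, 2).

∂F₁/∂x = 5*y*z
∂F₂/∂y = -4*x
∂F₃/∂z = 16*x - 8
∇·F = 12*x + 5*y*z - 8
At (-2, 3, 2): -2.

-2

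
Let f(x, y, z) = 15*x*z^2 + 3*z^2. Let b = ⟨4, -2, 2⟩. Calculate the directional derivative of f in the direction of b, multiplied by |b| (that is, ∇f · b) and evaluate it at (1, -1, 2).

384

∂f/∂x = 15*z^2
∂f/∂y = 0
∂f/∂z = 30*x*z + 6*z
∇f at (1, -1, 2) = (60, 0, 72)
∇f · b = (60)(4) + (0)(-2) + (72)(2) = 384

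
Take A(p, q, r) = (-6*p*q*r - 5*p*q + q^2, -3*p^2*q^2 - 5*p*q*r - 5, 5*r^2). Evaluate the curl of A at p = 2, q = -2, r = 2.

(∇×A)₁ = ∂A₃/∂q − ∂A₂/∂r = 5*p*q
(∇×A)₂ = ∂A₁/∂r − ∂A₃/∂p = -6*p*q
(∇×A)₃ = ∂A₂/∂p − ∂A₁/∂q = -6*p*q^2 + 6*p*r + 5*p - 5*q*r - 2*q
∇×A = (5*p*q, -6*p*q, -6*p*q^2 + 6*p*r + 5*p - 5*q*r - 2*q)
At (2, -2, 2): (-20, 24, 10).

(-20, 24, 10)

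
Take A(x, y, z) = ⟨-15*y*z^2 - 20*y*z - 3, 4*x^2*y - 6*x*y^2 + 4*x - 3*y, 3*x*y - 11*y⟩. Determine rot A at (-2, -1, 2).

(-17, 83, 114)

(∇×A)₁ = ∂A₃/∂y − ∂A₂/∂z = 3*x - 11
(∇×A)₂ = ∂A₁/∂z − ∂A₃/∂x = -30*y*z - 23*y
(∇×A)₃ = ∂A₂/∂x − ∂A₁/∂y = 8*x*y - 6*y^2 + 15*z^2 + 20*z + 4
∇×A = (3*x - 11, -30*y*z - 23*y, 8*x*y - 6*y^2 + 15*z^2 + 20*z + 4)
At (-2, -1, 2): (-17, 83, 114).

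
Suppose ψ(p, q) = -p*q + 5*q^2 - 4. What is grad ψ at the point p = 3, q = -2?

∂ψ/∂p = -q
∂ψ/∂q = -p + 10*q
∇ψ = (-q, -p + 10*q)
At (3, -2): (2, -23).

(2, -23)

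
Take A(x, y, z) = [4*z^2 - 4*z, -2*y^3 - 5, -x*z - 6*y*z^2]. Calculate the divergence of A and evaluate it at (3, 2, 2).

-75

∂A₁/∂x = 0
∂A₂/∂y = -6*y^2
∂A₃/∂z = -x - 12*y*z
∇·A = -x - 6*y^2 - 12*y*z
At (3, 2, 2): -75.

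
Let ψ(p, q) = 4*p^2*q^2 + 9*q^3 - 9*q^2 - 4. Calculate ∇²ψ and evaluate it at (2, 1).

∂²ψ/∂p² = 8*q^2
∂²ψ/∂q² = 2*(4*p^2 + 27*q - 9)
∇²ψ = 8*p^2 + 8*q^2 + 54*q - 18
At (2, 1): 76.

76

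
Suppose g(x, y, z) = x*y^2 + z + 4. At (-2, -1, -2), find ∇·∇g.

∂²g/∂x² = 0
∂²g/∂y² = 2*x
∂²g/∂z² = 0
∇²g = 2*x
At (-2, -1, -2): -4.

-4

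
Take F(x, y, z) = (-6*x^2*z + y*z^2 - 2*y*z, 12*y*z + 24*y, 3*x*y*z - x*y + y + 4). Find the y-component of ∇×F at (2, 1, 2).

(∇×F)_2 = ∂F₁/∂z − ∂F₃/∂x
= -6*x^2 + 2*y*z - 2*y − (3*y*z - y)
= -6*x^2 - y*z - y
At (2, 1, 2): -27.

-27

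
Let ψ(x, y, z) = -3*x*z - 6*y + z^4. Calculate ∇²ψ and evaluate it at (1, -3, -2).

48

∂²ψ/∂x² = 0
∂²ψ/∂y² = 0
∂²ψ/∂z² = 12*z^2
∇²ψ = 12*z^2
At (1, -3, -2): 48.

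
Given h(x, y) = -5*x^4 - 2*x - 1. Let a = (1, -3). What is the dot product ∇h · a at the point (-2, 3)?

158

∂h/∂x = -20*x^3 - 2
∂h/∂y = 0
∇h at (-2, 3) = (158, 0)
∇h · a = (158)(1) + (0)(-3) = 158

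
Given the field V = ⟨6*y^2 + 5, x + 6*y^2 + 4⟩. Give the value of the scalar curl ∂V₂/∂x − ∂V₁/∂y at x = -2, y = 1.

-11

∂V₂/∂x = 1
∂V₁/∂y = 12*y
Scalar curl = -12*y + 1
At (-2, 1): -11.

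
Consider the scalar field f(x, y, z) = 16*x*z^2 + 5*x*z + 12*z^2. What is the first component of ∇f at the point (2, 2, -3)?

129

(∇f)_1 = ∂f/∂x = 16*z^2 + 5*z
At (2, 2, -3): 129.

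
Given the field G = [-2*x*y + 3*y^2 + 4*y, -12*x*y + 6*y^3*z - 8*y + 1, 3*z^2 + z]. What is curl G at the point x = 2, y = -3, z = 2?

(∇×G)₁ = ∂G₃/∂y − ∂G₂/∂z = -6*y^3
(∇×G)₂ = ∂G₁/∂z − ∂G₃/∂x = 0
(∇×G)₃ = ∂G₂/∂x − ∂G₁/∂y = 2*x - 18*y - 4
∇×G = (-6*y^3, 0, 2*x - 18*y - 4)
At (2, -3, 2): (162, 0, 54).

(162, 0, 54)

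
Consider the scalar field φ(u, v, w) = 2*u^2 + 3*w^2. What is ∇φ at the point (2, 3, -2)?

∂φ/∂u = 4*u
∂φ/∂v = 0
∂φ/∂w = 6*w
∇φ = (4*u, 0, 6*w)
At (2, 3, -2): (8, 0, -12).

(8, 0, -12)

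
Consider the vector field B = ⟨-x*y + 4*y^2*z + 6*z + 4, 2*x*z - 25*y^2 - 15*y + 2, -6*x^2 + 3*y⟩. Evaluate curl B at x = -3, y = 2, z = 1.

(9, -14, -17)

(∇×B)₁ = ∂B₃/∂y − ∂B₂/∂z = -2*x + 3
(∇×B)₂ = ∂B₁/∂z − ∂B₃/∂x = 12*x + 4*y^2 + 6
(∇×B)₃ = ∂B₂/∂x − ∂B₁/∂y = x - 8*y*z + 2*z
∇×B = (-2*x + 3, 12*x + 4*y^2 + 6, x - 8*y*z + 2*z)
At (-3, 2, 1): (9, -14, -17).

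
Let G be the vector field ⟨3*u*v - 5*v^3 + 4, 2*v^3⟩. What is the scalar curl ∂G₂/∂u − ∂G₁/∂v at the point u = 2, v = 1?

∂G₂/∂u = 0
∂G₁/∂v = 3*u - 15*v^2
Scalar curl = -3*u + 15*v^2
At (2, 1): 9.

9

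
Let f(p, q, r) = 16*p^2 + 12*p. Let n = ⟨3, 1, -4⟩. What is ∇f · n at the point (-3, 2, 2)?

∂f/∂p = 32*p + 12
∂f/∂q = 0
∂f/∂r = 0
∇f at (-3, 2, 2) = (-84, 0, 0)
∇f · n = (-84)(3) + (0)(1) + (0)(-4) = -252

-252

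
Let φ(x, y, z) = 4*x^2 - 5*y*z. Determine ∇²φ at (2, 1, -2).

∂²φ/∂x² = 8
∂²φ/∂y² = 0
∂²φ/∂z² = 0
∇²φ = 8
At (2, 1, -2): 8.

8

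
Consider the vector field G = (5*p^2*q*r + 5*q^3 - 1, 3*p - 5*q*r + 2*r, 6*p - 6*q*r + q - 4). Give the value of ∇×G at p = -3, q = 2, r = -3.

(27, 84, 78)

(∇×G)₁ = ∂G₃/∂q − ∂G₂/∂r = 5*q - 6*r - 1
(∇×G)₂ = ∂G₁/∂r − ∂G₃/∂p = 5*p^2*q - 6
(∇×G)₃ = ∂G₂/∂p − ∂G₁/∂q = -5*p^2*r - 15*q^2 + 3
∇×G = (5*q - 6*r - 1, 5*p^2*q - 6, -5*p^2*r - 15*q^2 + 3)
At (-3, 2, -3): (27, 84, 78).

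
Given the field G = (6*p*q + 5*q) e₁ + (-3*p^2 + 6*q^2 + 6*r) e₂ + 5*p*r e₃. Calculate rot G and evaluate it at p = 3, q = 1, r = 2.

(∇×G)₁ = ∂G₃/∂q − ∂G₂/∂r = -6
(∇×G)₂ = ∂G₁/∂r − ∂G₃/∂p = -5*r
(∇×G)₃ = ∂G₂/∂p − ∂G₁/∂q = -12*p - 5
∇×G = (-6, -5*r, -12*p - 5)
At (3, 1, 2): (-6, -10, -41).

(-6, -10, -41)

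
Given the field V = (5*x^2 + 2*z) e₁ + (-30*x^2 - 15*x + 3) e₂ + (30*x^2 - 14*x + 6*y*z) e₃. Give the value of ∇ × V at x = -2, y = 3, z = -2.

(-12, 136, 105)

(∇×V)₁ = ∂V₃/∂y − ∂V₂/∂z = 6*z
(∇×V)₂ = ∂V₁/∂z − ∂V₃/∂x = -60*x + 16
(∇×V)₃ = ∂V₂/∂x − ∂V₁/∂y = -60*x - 15
∇×V = (6*z, -60*x + 16, -60*x - 15)
At (-2, 3, -2): (-12, 136, 105).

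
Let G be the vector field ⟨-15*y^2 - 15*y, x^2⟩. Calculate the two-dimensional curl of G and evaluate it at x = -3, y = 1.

∂G₂/∂x = 2*x
∂G₁/∂y = -30*y - 15
Scalar curl = 2*x + 30*y + 15
At (-3, 1): 39.

39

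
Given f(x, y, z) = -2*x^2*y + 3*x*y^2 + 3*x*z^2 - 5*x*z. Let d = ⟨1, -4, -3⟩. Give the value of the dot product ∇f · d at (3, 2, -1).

23

∂f/∂x = -4*x*y + 3*y^2 + 3*z^2 - 5*z
∂f/∂y = -2*x^2 + 6*x*y
∂f/∂z = 6*x*z - 5*x
∇f at (3, 2, -1) = (-4, 18, -33)
∇f · d = (-4)(1) + (18)(-4) + (-33)(-3) = 23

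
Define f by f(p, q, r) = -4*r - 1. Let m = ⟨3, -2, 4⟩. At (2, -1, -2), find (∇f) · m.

-16

∂f/∂p = 0
∂f/∂q = 0
∂f/∂r = -4
∇f at (2, -1, -2) = (0, 0, -4)
∇f · m = (0)(3) + (0)(-2) + (-4)(4) = -16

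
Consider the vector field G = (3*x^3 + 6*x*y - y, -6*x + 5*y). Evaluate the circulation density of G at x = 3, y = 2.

∂G₂/∂x = -6
∂G₁/∂y = 6*x - 1
Scalar curl = -6*x - 5
At (3, 2): -23.

-23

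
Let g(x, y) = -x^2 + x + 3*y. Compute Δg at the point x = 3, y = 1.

-2

∂²g/∂x² = -2
∂²g/∂y² = 0
∇²g = -2
At (3, 1): -2.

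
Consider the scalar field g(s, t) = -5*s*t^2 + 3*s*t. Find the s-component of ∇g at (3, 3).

(∇g)_1 = ∂g/∂s = -5*t^2 + 3*t
At (3, 3): -36.

-36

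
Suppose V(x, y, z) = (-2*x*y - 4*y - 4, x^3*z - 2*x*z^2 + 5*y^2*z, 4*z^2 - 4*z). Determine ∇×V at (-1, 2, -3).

(∇×V)₁ = ∂V₃/∂y − ∂V₂/∂z = -x^3 + 4*x*z - 5*y^2
(∇×V)₂ = ∂V₁/∂z − ∂V₃/∂x = 0
(∇×V)₃ = ∂V₂/∂x − ∂V₁/∂y = 3*x^2*z + 2*x - 2*z^2 + 4
∇×V = (-x^3 + 4*x*z - 5*y^2, 0, 3*x^2*z + 2*x - 2*z^2 + 4)
At (-1, 2, -3): (-7, 0, -25).

(-7, 0, -25)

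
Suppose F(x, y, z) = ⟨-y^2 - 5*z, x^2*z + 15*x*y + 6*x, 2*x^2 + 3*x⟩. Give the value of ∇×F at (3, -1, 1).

(∇×F)₁ = ∂F₃/∂y − ∂F₂/∂z = -x^2
(∇×F)₂ = ∂F₁/∂z − ∂F₃/∂x = -4*x - 8
(∇×F)₃ = ∂F₂/∂x − ∂F₁/∂y = 2*x*z + 17*y + 6
∇×F = (-x^2, -4*x - 8, 2*x*z + 17*y + 6)
At (3, -1, 1): (-9, -20, -5).

(-9, -20, -5)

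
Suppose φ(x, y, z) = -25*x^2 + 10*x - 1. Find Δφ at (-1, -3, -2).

-50

∂²φ/∂x² = -50
∂²φ/∂y² = 0
∂²φ/∂z² = 0
∇²φ = -50
At (-1, -3, -2): -50.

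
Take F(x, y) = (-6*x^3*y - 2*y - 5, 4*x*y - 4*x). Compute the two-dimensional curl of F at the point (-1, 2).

∂F₂/∂x = 4*y - 4
∂F₁/∂y = -6*x^3 - 2
Scalar curl = 6*x^3 + 4*y - 2
At (-1, 2): 0.

0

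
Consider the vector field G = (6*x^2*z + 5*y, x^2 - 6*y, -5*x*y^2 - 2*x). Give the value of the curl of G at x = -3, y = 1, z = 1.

(30, 61, -11)

(∇×G)₁ = ∂G₃/∂y − ∂G₂/∂z = -10*x*y
(∇×G)₂ = ∂G₁/∂z − ∂G₃/∂x = 6*x^2 + 5*y^2 + 2
(∇×G)₃ = ∂G₂/∂x − ∂G₁/∂y = 2*x - 5
∇×G = (-10*x*y, 6*x^2 + 5*y^2 + 2, 2*x - 5)
At (-3, 1, 1): (30, 61, -11).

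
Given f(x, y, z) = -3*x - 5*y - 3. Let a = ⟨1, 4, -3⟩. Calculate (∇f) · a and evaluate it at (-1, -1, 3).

∂f/∂x = -3
∂f/∂y = -5
∂f/∂z = 0
∇f at (-1, -1, 3) = (-3, -5, 0)
∇f · a = (-3)(1) + (-5)(4) + (0)(-3) = -23

-23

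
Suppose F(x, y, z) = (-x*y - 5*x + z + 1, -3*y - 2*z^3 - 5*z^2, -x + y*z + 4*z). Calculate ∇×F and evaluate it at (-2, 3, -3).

(∇×F)₁ = ∂F₃/∂y − ∂F₂/∂z = 6*z^2 + 11*z
(∇×F)₂ = ∂F₁/∂z − ∂F₃/∂x = 2
(∇×F)₃ = ∂F₂/∂x − ∂F₁/∂y = x
∇×F = (6*z^2 + 11*z, 2, x)
At (-2, 3, -3): (21, 2, -2).

(21, 2, -2)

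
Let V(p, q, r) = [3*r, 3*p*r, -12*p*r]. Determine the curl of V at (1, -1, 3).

(-3, 39, 9)

(∇×V)₁ = ∂V₃/∂q − ∂V₂/∂r = -3*p
(∇×V)₂ = ∂V₁/∂r − ∂V₃/∂p = 12*r + 3
(∇×V)₃ = ∂V₂/∂p − ∂V₁/∂q = 3*r
∇×V = (-3*p, 12*r + 3, 3*r)
At (1, -1, 3): (-3, 39, 9).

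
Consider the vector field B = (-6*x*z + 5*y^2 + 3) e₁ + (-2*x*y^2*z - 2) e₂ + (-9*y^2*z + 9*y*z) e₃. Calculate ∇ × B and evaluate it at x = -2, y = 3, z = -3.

(∇×B)₁ = ∂B₃/∂y − ∂B₂/∂z = 2*x*y^2 - 18*y*z + 9*z
(∇×B)₂ = ∂B₁/∂z − ∂B₃/∂x = -6*x
(∇×B)₃ = ∂B₂/∂x − ∂B₁/∂y = -2*y^2*z - 10*y
∇×B = (2*x*y^2 - 18*y*z + 9*z, -6*x, -2*y^2*z - 10*y)
At (-2, 3, -3): (99, 12, 24).

(99, 12, 24)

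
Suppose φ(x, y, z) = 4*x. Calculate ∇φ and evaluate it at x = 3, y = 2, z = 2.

(4, 0, 0)

∂φ/∂x = 4
∂φ/∂y = 0
∂φ/∂z = 0
∇φ = (4, 0, 0)
At (3, 2, 2): (4, 0, 0).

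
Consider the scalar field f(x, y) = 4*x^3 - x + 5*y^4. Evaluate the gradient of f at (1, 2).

∂f/∂x = 12*x^2 - 1
∂f/∂y = 20*y^3
∇f = (12*x^2 - 1, 20*y^3)
At (1, 2): (11, 160).

(11, 160)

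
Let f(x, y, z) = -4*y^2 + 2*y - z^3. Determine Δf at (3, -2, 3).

∂²f/∂x² = 0
∂²f/∂y² = -8
∂²f/∂z² = -6*z
∇²f = -6*z - 8
At (3, -2, 3): -26.

-26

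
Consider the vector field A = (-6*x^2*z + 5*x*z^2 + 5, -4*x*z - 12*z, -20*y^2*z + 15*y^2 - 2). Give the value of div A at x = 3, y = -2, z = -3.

∂A₁/∂x = -12*x*z + 5*z^2
∂A₂/∂y = 0
∂A₃/∂z = -20*y^2
∇·A = -12*x*z - 20*y^2 + 5*z^2
At (3, -2, -3): 73.

73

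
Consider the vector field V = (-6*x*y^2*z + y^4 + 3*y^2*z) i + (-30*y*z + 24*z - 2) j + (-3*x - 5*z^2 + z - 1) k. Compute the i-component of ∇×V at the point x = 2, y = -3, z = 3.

(∇×V)_1 = ∂V₃/∂y − ∂V₂/∂z
= 0 − (-30*y + 24)
= 30*y - 24
At (2, -3, 3): -114.

-114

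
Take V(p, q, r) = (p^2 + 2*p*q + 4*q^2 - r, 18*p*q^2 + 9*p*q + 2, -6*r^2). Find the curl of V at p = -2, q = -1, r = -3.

(0, -1, 21)

(∇×V)₁ = ∂V₃/∂q − ∂V₂/∂r = 0
(∇×V)₂ = ∂V₁/∂r − ∂V₃/∂p = -1
(∇×V)₃ = ∂V₂/∂p − ∂V₁/∂q = -2*p + 18*q^2 + q
∇×V = (0, -1, -2*p + 18*q^2 + q)
At (-2, -1, -3): (0, -1, 21).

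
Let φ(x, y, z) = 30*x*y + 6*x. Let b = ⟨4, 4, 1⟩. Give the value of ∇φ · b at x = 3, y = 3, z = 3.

∂φ/∂x = 30*y + 6
∂φ/∂y = 30*x
∂φ/∂z = 0
∇φ at (3, 3, 3) = (96, 90, 0)
∇φ · b = (96)(4) + (90)(4) + (0)(1) = 744

744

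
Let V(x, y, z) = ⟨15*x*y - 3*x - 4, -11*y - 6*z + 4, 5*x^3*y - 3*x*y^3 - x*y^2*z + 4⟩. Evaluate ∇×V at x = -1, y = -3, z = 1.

(76, -27, 15)

(∇×V)₁ = ∂V₃/∂y − ∂V₂/∂z = 5*x^3 - 9*x*y^2 - 2*x*y*z + 6
(∇×V)₂ = ∂V₁/∂z − ∂V₃/∂x = -15*x^2*y + 3*y^3 + y^2*z
(∇×V)₃ = ∂V₂/∂x − ∂V₁/∂y = -15*x
∇×V = (5*x^3 - 9*x*y^2 - 2*x*y*z + 6, -15*x^2*y + 3*y^3 + y^2*z, -15*x)
At (-1, -3, 1): (76, -27, 15).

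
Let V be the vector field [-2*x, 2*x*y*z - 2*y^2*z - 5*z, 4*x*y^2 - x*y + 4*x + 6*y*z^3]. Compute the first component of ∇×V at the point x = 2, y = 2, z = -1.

29

(∇×V)_1 = ∂V₃/∂y − ∂V₂/∂z
= 8*x*y - x + 6*z^3 − (2*x*y - 2*y^2 - 5)
= 6*x*y - x + 2*y^2 + 6*z^3 + 5
At (2, 2, -1): 29.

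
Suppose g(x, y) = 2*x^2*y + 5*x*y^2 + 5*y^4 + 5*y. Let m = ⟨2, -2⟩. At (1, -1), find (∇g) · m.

48

∂g/∂x = 4*x*y + 5*y^2
∂g/∂y = 2*x^2 + 10*x*y + 20*y^3 + 5
∇g at (1, -1) = (1, -23)
∇g · m = (1)(2) + (-23)(-2) = 48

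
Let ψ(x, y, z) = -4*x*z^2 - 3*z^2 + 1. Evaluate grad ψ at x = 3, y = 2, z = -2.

∂ψ/∂x = -4*z^2
∂ψ/∂y = 0
∂ψ/∂z = -8*x*z - 6*z
∇ψ = (-4*z^2, 0, -8*x*z - 6*z)
At (3, 2, -2): (-16, 0, 60).

(-16, 0, 60)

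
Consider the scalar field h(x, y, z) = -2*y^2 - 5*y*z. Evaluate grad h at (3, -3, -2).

∂h/∂x = 0
∂h/∂y = -4*y - 5*z
∂h/∂z = -5*y
∇h = (0, -4*y - 5*z, -5*y)
At (3, -3, -2): (0, 22, 15).

(0, 22, 15)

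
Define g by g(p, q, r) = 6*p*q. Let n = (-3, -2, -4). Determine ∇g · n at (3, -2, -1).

0

∂g/∂p = 6*q
∂g/∂q = 6*p
∂g/∂r = 0
∇g at (3, -2, -1) = (-12, 18, 0)
∇g · n = (-12)(-3) + (18)(-2) + (0)(-4) = 0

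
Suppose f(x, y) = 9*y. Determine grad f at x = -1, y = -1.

∂f/∂x = 0
∂f/∂y = 9
∇f = (0, 9)
At (-1, -1): (0, 9).

(0, 9)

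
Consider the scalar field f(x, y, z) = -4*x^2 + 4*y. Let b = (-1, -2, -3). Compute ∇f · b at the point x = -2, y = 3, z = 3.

∂f/∂x = -8*x
∂f/∂y = 4
∂f/∂z = 0
∇f at (-2, 3, 3) = (16, 4, 0)
∇f · b = (16)(-1) + (4)(-2) + (0)(-3) = -24

-24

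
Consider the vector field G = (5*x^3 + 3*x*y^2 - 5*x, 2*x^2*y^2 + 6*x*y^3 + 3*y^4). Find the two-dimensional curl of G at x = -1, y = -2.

∂G₂/∂x = 4*x*y^2 + 6*y^3
∂G₁/∂y = 6*x*y
Scalar curl = 4*x*y^2 - 6*x*y + 6*y^3
At (-1, -2): -76.

-76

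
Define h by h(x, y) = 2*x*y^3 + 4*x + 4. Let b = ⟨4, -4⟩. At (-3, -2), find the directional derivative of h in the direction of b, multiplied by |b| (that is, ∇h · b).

240

∂h/∂x = 2*y^3 + 4
∂h/∂y = 6*x*y^2
∇h at (-3, -2) = (-12, -72)
∇h · b = (-12)(4) + (-72)(-4) = 240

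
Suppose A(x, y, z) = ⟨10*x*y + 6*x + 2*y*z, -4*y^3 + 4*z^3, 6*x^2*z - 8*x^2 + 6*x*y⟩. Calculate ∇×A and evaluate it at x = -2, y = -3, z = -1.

(∇×A)₁ = ∂A₃/∂y − ∂A₂/∂z = 6*x - 12*z^2
(∇×A)₂ = ∂A₁/∂z − ∂A₃/∂x = -12*x*z + 16*x - 4*y
(∇×A)₃ = ∂A₂/∂x − ∂A₁/∂y = -10*x - 2*z
∇×A = (6*x - 12*z^2, -12*x*z + 16*x - 4*y, -10*x - 2*z)
At (-2, -3, -1): (-24, -44, 22).

(-24, -44, 22)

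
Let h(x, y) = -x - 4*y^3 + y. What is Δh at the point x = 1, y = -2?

48

∂²h/∂x² = 0
∂²h/∂y² = -24*y
∇²h = -24*y
At (1, -2): 48.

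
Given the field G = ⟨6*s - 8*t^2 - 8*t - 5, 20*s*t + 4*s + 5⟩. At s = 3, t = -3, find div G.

∂G₁/∂s = 6
∂G₂/∂t = 20*s
∇·G = 20*s + 6
At (3, -3): 66.

66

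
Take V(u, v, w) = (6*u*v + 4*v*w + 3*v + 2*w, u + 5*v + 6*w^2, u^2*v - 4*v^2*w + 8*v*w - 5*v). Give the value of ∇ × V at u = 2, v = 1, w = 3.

(-37, 2, -26)

(∇×V)₁ = ∂V₃/∂v − ∂V₂/∂w = u^2 - 8*v*w - 4*w - 5
(∇×V)₂ = ∂V₁/∂w − ∂V₃/∂u = -2*u*v + 4*v + 2
(∇×V)₃ = ∂V₂/∂u − ∂V₁/∂v = -6*u - 4*w - 2
∇×V = (u^2 - 8*v*w - 4*w - 5, -2*u*v + 4*v + 2, -6*u - 4*w - 2)
At (2, 1, 3): (-37, 2, -26).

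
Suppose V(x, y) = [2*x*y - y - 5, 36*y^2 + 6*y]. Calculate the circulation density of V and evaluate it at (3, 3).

∂V₂/∂x = 0
∂V₁/∂y = 2*x - 1
Scalar curl = -2*x + 1
At (3, 3): -5.

-5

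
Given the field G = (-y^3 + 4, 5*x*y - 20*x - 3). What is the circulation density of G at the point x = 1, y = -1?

∂G₂/∂x = 5*y - 20
∂G₁/∂y = -3*y^2
Scalar curl = 3*y^2 + 5*y - 20
At (1, -1): -22.

-22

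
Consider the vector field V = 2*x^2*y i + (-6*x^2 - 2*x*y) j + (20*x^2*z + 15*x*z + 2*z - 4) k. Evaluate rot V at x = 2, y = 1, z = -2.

(0, 190, -34)

(∇×V)₁ = ∂V₃/∂y − ∂V₂/∂z = 0
(∇×V)₂ = ∂V₁/∂z − ∂V₃/∂x = -40*x*z - 15*z
(∇×V)₃ = ∂V₂/∂x − ∂V₁/∂y = -2*x^2 - 12*x - 2*y
∇×V = (0, -40*x*z - 15*z, -2*x^2 - 12*x - 2*y)
At (2, 1, -2): (0, 190, -34).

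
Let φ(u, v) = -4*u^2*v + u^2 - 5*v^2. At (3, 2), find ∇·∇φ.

-24

∂²φ/∂u² = 2*(-4*v + 1)
∂²φ/∂v² = -10
∇²φ = -8*v - 8
At (3, 2): -24.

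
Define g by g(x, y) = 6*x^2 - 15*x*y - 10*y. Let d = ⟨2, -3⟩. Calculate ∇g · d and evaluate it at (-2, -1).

∂g/∂x = 12*x - 15*y
∂g/∂y = -15*x - 10
∇g at (-2, -1) = (-9, 20)
∇g · d = (-9)(2) + (20)(-3) = -78

-78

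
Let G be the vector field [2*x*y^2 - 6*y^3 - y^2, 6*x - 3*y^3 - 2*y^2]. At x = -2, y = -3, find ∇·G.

∂G₁/∂x = 2*y^2
∂G₂/∂y = -9*y^2 - 4*y
∇·G = -7*y^2 - 4*y
At (-2, -3): -51.

-51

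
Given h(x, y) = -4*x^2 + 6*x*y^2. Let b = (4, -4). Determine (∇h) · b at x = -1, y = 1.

104

∂h/∂x = -8*x + 6*y^2
∂h/∂y = 12*x*y
∇h at (-1, 1) = (14, -12)
∇h · b = (14)(4) + (-12)(-4) = 104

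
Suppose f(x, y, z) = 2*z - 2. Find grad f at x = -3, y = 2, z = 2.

∂f/∂x = 0
∂f/∂y = 0
∂f/∂z = 2
∇f = (0, 0, 2)
At (-3, 2, 2): (0, 0, 2).

(0, 0, 2)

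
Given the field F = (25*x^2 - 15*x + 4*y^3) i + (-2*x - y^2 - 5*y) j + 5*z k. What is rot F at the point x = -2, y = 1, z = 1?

(0, 0, -14)

(∇×F)₁ = ∂F₃/∂y − ∂F₂/∂z = 0
(∇×F)₂ = ∂F₁/∂z − ∂F₃/∂x = 0
(∇×F)₃ = ∂F₂/∂x − ∂F₁/∂y = -12*y^2 - 2
∇×F = (0, 0, -12*y^2 - 2)
At (-2, 1, 1): (0, 0, -14).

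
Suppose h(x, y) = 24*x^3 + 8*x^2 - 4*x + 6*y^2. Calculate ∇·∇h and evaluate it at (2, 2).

∂²h/∂x² = 16*(9*x + 1)
∂²h/∂y² = 12
∇²h = 144*x + 28
At (2, 2): 316.

316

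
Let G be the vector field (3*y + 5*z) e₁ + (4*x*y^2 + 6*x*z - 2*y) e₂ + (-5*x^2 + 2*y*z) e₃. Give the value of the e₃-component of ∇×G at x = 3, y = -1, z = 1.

7

(∇×G)_3 = ∂G₂/∂x − ∂G₁/∂y
= 4*y^2 + 6*z − (3)
= 4*y^2 + 6*z - 3
At (3, -1, 1): 7.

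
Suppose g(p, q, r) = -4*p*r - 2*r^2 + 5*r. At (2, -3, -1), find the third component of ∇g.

1

(∇g)_3 = ∂g/∂r = -4*p - 4*r + 5
At (2, -3, -1): 1.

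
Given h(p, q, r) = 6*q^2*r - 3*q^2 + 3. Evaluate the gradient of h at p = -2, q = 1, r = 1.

(0, 6, 6)

∂h/∂p = 0
∂h/∂q = 12*q*r - 6*q
∂h/∂r = 6*q^2
∇h = (0, 12*q*r - 6*q, 6*q^2)
At (-2, 1, 1): (0, 6, 6).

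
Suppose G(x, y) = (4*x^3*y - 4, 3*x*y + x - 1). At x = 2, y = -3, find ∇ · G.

-138

∂G₁/∂x = 12*x^2*y
∂G₂/∂y = 3*x
∇·G = 12*x^2*y + 3*x
At (2, -3): -138.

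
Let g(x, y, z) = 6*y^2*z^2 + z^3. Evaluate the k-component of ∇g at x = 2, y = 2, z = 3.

(∇g)_3 = ∂g/∂z = 12*y^2*z + 3*z^2
At (2, 2, 3): 171.

171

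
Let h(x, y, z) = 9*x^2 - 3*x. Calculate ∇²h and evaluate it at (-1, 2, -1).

∂²h/∂x² = 18
∂²h/∂y² = 0
∂²h/∂z² = 0
∇²h = 18
At (-1, 2, -1): 18.

18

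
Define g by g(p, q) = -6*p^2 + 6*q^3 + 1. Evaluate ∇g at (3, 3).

∂g/∂p = -12*p
∂g/∂q = 18*q^2
∇g = (-12*p, 18*q^2)
At (3, 3): (-36, 162).

(-36, 162)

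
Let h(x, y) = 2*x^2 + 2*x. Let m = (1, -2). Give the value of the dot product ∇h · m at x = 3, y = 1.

14

∂h/∂x = 4*x + 2
∂h/∂y = 0
∇h at (3, 1) = (14, 0)
∇h · m = (14)(1) + (0)(-2) = 14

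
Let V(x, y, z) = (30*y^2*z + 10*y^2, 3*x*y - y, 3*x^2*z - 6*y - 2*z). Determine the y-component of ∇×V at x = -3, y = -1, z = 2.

66

(∇×V)_2 = ∂V₁/∂z − ∂V₃/∂x
= 30*y^2 − (6*x*z)
= -6*x*z + 30*y^2
At (-3, -1, 2): 66.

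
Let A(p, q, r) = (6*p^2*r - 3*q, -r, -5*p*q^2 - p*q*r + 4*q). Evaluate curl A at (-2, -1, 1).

(-13, 28, 3)

(∇×A)₁ = ∂A₃/∂q − ∂A₂/∂r = -10*p*q - p*r + 5
(∇×A)₂ = ∂A₁/∂r − ∂A₃/∂p = 6*p^2 + 5*q^2 + q*r
(∇×A)₃ = ∂A₂/∂p − ∂A₁/∂q = 3
∇×A = (-10*p*q - p*r + 5, 6*p^2 + 5*q^2 + q*r, 3)
At (-2, -1, 1): (-13, 28, 3).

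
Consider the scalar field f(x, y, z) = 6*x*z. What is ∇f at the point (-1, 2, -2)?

(-12, 0, -6)

∂f/∂x = 6*z
∂f/∂y = 0
∂f/∂z = 6*x
∇f = (6*z, 0, 6*x)
At (-1, 2, -2): (-12, 0, -6).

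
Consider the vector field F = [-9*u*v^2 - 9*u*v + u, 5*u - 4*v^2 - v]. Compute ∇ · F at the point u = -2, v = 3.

-132

∂F₁/∂u = -9*v^2 - 9*v + 1
∂F₂/∂v = -8*v - 1
∇·F = -9*v^2 - 17*v
At (-2, 3): -132.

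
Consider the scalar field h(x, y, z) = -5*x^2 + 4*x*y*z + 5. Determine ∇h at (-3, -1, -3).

(42, 36, 12)

∂h/∂x = -10*x + 4*y*z
∂h/∂y = 4*x*z
∂h/∂z = 4*x*y
∇h = (-10*x + 4*y*z, 4*x*z, 4*x*y)
At (-3, -1, -3): (42, 36, 12).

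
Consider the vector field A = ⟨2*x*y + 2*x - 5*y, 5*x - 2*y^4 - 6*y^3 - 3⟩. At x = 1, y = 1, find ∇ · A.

∂A₁/∂x = 2*y + 2
∂A₂/∂y = -8*y^3 - 18*y^2
∇·A = -8*y^3 - 18*y^2 + 2*y + 2
At (1, 1): -22.

-22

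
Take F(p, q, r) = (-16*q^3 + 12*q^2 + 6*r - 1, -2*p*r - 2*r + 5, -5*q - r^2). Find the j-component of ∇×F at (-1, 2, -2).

(∇×F)_2 = ∂F₁/∂r − ∂F₃/∂p
= 6 − (0)
= 6
At (-1, 2, -2): 6.

6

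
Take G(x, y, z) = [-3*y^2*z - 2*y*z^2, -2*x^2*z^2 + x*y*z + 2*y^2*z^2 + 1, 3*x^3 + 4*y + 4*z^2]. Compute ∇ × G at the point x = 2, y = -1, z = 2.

(30, -31, -38)

(∇×G)₁ = ∂G₃/∂y − ∂G₂/∂z = 4*x^2*z - x*y - 4*y^2*z + 4
(∇×G)₂ = ∂G₁/∂z − ∂G₃/∂x = -9*x^2 - 3*y^2 - 4*y*z
(∇×G)₃ = ∂G₂/∂x − ∂G₁/∂y = -4*x*z^2 + 7*y*z + 2*z^2
∇×G = (4*x^2*z - x*y - 4*y^2*z + 4, -9*x^2 - 3*y^2 - 4*y*z, -4*x*z^2 + 7*y*z + 2*z^2)
At (2, -1, 2): (30, -31, -38).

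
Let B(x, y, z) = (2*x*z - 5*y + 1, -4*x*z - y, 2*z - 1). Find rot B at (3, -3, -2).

(12, 6, 13)

(∇×B)₁ = ∂B₃/∂y − ∂B₂/∂z = 4*x
(∇×B)₂ = ∂B₁/∂z − ∂B₃/∂x = 2*x
(∇×B)₃ = ∂B₂/∂x − ∂B₁/∂y = -4*z + 5
∇×B = (4*x, 2*x, -4*z + 5)
At (3, -3, -2): (12, 6, 13).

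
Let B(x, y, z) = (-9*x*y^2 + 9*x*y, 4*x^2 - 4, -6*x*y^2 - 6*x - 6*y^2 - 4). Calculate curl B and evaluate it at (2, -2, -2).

(72, 30, -74)

(∇×B)₁ = ∂B₃/∂y − ∂B₂/∂z = -12*x*y - 12*y
(∇×B)₂ = ∂B₁/∂z − ∂B₃/∂x = 6*y^2 + 6
(∇×B)₃ = ∂B₂/∂x − ∂B₁/∂y = 18*x*y - x
∇×B = (-12*x*y - 12*y, 6*y^2 + 6, 18*x*y - x)
At (2, -2, -2): (72, 30, -74).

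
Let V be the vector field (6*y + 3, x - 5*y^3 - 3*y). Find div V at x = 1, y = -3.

∂V₁/∂x = 0
∂V₂/∂y = -15*y^2 - 3
∇·V = -15*y^2 - 3
At (1, -3): -138.

-138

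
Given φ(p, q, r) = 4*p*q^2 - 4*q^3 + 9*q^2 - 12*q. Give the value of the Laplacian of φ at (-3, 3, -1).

∂²φ/∂p² = 0
∂²φ/∂q² = 2*(4*p - 12*q + 9)
∂²φ/∂r² = 0
∇²φ = 8*p - 24*q + 18
At (-3, 3, -1): -78.

-78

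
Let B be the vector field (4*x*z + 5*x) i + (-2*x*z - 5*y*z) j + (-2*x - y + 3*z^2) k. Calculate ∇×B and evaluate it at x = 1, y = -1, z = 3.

(-4, 6, -6)

(∇×B)₁ = ∂B₃/∂y − ∂B₂/∂z = 2*x + 5*y - 1
(∇×B)₂ = ∂B₁/∂z − ∂B₃/∂x = 4*x + 2
(∇×B)₃ = ∂B₂/∂x − ∂B₁/∂y = -2*z
∇×B = (2*x + 5*y - 1, 4*x + 2, -2*z)
At (1, -1, 3): (-4, 6, -6).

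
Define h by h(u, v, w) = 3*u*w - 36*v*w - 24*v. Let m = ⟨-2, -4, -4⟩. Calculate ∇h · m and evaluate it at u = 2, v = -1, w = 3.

342

∂h/∂u = 3*w
∂h/∂v = -36*w - 24
∂h/∂w = 3*u - 36*v
∇h at (2, -1, 3) = (9, -132, 42)
∇h · m = (9)(-2) + (-132)(-4) + (42)(-4) = 342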